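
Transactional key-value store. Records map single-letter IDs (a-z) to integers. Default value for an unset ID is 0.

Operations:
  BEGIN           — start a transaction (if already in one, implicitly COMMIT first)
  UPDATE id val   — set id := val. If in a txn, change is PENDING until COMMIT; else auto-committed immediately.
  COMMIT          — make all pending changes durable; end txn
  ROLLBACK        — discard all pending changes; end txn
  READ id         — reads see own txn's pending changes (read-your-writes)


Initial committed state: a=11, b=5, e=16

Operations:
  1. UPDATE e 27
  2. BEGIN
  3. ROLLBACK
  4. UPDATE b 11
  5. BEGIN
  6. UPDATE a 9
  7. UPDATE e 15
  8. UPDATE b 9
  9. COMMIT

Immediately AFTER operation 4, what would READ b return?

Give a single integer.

Answer: 11

Derivation:
Initial committed: {a=11, b=5, e=16}
Op 1: UPDATE e=27 (auto-commit; committed e=27)
Op 2: BEGIN: in_txn=True, pending={}
Op 3: ROLLBACK: discarded pending []; in_txn=False
Op 4: UPDATE b=11 (auto-commit; committed b=11)
After op 4: visible(b) = 11 (pending={}, committed={a=11, b=11, e=27})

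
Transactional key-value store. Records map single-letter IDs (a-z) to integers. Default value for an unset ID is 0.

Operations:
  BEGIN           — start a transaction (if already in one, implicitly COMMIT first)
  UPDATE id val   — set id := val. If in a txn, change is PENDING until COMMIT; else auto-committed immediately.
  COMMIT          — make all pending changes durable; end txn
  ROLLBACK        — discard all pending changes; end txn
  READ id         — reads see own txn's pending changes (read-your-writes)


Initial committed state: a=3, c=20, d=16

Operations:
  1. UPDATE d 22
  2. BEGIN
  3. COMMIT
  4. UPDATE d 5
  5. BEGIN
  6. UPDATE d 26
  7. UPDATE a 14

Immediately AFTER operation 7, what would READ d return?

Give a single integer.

Initial committed: {a=3, c=20, d=16}
Op 1: UPDATE d=22 (auto-commit; committed d=22)
Op 2: BEGIN: in_txn=True, pending={}
Op 3: COMMIT: merged [] into committed; committed now {a=3, c=20, d=22}
Op 4: UPDATE d=5 (auto-commit; committed d=5)
Op 5: BEGIN: in_txn=True, pending={}
Op 6: UPDATE d=26 (pending; pending now {d=26})
Op 7: UPDATE a=14 (pending; pending now {a=14, d=26})
After op 7: visible(d) = 26 (pending={a=14, d=26}, committed={a=3, c=20, d=5})

Answer: 26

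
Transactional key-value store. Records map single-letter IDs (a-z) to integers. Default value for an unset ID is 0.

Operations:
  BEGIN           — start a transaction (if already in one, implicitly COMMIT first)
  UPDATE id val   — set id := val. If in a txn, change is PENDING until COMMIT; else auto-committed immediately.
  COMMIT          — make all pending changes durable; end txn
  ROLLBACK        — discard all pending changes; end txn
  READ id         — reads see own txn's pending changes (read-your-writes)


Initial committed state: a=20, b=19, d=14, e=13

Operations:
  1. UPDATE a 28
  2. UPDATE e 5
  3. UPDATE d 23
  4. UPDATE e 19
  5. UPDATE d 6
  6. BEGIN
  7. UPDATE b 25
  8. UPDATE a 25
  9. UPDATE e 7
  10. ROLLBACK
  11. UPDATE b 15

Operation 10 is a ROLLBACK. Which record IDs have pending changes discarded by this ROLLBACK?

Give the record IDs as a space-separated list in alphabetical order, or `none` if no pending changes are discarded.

Answer: a b e

Derivation:
Initial committed: {a=20, b=19, d=14, e=13}
Op 1: UPDATE a=28 (auto-commit; committed a=28)
Op 2: UPDATE e=5 (auto-commit; committed e=5)
Op 3: UPDATE d=23 (auto-commit; committed d=23)
Op 4: UPDATE e=19 (auto-commit; committed e=19)
Op 5: UPDATE d=6 (auto-commit; committed d=6)
Op 6: BEGIN: in_txn=True, pending={}
Op 7: UPDATE b=25 (pending; pending now {b=25})
Op 8: UPDATE a=25 (pending; pending now {a=25, b=25})
Op 9: UPDATE e=7 (pending; pending now {a=25, b=25, e=7})
Op 10: ROLLBACK: discarded pending ['a', 'b', 'e']; in_txn=False
Op 11: UPDATE b=15 (auto-commit; committed b=15)
ROLLBACK at op 10 discards: ['a', 'b', 'e']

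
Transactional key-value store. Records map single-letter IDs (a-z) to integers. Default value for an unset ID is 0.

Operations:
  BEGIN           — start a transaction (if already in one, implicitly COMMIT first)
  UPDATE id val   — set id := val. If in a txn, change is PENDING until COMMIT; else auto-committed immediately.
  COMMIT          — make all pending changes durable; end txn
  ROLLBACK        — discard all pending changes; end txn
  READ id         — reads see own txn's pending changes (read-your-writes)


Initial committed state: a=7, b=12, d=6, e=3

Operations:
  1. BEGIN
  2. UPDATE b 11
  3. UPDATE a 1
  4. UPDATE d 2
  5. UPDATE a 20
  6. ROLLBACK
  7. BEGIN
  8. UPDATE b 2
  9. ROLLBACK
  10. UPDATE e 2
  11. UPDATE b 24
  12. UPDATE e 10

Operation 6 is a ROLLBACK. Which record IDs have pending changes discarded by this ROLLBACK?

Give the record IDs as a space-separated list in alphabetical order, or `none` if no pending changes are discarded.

Initial committed: {a=7, b=12, d=6, e=3}
Op 1: BEGIN: in_txn=True, pending={}
Op 2: UPDATE b=11 (pending; pending now {b=11})
Op 3: UPDATE a=1 (pending; pending now {a=1, b=11})
Op 4: UPDATE d=2 (pending; pending now {a=1, b=11, d=2})
Op 5: UPDATE a=20 (pending; pending now {a=20, b=11, d=2})
Op 6: ROLLBACK: discarded pending ['a', 'b', 'd']; in_txn=False
Op 7: BEGIN: in_txn=True, pending={}
Op 8: UPDATE b=2 (pending; pending now {b=2})
Op 9: ROLLBACK: discarded pending ['b']; in_txn=False
Op 10: UPDATE e=2 (auto-commit; committed e=2)
Op 11: UPDATE b=24 (auto-commit; committed b=24)
Op 12: UPDATE e=10 (auto-commit; committed e=10)
ROLLBACK at op 6 discards: ['a', 'b', 'd']

Answer: a b d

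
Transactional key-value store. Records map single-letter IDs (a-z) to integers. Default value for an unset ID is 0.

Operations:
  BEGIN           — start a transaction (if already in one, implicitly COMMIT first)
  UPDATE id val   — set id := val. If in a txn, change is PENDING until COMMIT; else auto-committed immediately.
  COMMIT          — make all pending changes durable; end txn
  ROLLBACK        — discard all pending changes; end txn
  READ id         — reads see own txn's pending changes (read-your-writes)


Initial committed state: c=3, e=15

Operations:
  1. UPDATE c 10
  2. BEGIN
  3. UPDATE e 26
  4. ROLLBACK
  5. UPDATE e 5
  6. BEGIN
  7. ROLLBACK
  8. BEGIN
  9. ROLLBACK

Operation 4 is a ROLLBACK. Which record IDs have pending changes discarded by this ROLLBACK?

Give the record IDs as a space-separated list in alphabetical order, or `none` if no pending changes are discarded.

Initial committed: {c=3, e=15}
Op 1: UPDATE c=10 (auto-commit; committed c=10)
Op 2: BEGIN: in_txn=True, pending={}
Op 3: UPDATE e=26 (pending; pending now {e=26})
Op 4: ROLLBACK: discarded pending ['e']; in_txn=False
Op 5: UPDATE e=5 (auto-commit; committed e=5)
Op 6: BEGIN: in_txn=True, pending={}
Op 7: ROLLBACK: discarded pending []; in_txn=False
Op 8: BEGIN: in_txn=True, pending={}
Op 9: ROLLBACK: discarded pending []; in_txn=False
ROLLBACK at op 4 discards: ['e']

Answer: e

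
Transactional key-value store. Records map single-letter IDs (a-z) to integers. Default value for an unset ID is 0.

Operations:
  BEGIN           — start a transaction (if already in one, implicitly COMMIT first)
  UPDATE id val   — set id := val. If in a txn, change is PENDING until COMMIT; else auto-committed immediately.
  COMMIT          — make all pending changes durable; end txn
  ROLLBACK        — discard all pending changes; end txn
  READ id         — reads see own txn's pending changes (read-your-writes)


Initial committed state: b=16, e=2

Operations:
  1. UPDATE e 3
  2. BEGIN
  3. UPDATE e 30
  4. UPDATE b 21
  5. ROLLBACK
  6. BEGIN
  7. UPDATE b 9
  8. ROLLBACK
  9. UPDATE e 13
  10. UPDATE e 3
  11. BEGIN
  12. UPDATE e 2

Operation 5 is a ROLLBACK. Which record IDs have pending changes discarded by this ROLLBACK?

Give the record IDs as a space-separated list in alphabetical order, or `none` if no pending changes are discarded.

Answer: b e

Derivation:
Initial committed: {b=16, e=2}
Op 1: UPDATE e=3 (auto-commit; committed e=3)
Op 2: BEGIN: in_txn=True, pending={}
Op 3: UPDATE e=30 (pending; pending now {e=30})
Op 4: UPDATE b=21 (pending; pending now {b=21, e=30})
Op 5: ROLLBACK: discarded pending ['b', 'e']; in_txn=False
Op 6: BEGIN: in_txn=True, pending={}
Op 7: UPDATE b=9 (pending; pending now {b=9})
Op 8: ROLLBACK: discarded pending ['b']; in_txn=False
Op 9: UPDATE e=13 (auto-commit; committed e=13)
Op 10: UPDATE e=3 (auto-commit; committed e=3)
Op 11: BEGIN: in_txn=True, pending={}
Op 12: UPDATE e=2 (pending; pending now {e=2})
ROLLBACK at op 5 discards: ['b', 'e']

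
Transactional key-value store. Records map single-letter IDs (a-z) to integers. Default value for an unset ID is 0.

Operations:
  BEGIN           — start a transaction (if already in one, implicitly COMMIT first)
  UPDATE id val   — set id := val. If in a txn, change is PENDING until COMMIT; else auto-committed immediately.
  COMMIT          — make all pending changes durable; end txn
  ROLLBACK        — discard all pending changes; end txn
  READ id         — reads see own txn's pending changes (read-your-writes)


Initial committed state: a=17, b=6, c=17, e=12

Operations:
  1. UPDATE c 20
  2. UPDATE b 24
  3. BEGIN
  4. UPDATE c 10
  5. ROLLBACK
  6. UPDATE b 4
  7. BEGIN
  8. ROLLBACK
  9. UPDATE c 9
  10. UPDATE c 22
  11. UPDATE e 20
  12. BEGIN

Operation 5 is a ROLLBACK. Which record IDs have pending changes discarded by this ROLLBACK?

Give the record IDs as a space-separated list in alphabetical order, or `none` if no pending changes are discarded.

Initial committed: {a=17, b=6, c=17, e=12}
Op 1: UPDATE c=20 (auto-commit; committed c=20)
Op 2: UPDATE b=24 (auto-commit; committed b=24)
Op 3: BEGIN: in_txn=True, pending={}
Op 4: UPDATE c=10 (pending; pending now {c=10})
Op 5: ROLLBACK: discarded pending ['c']; in_txn=False
Op 6: UPDATE b=4 (auto-commit; committed b=4)
Op 7: BEGIN: in_txn=True, pending={}
Op 8: ROLLBACK: discarded pending []; in_txn=False
Op 9: UPDATE c=9 (auto-commit; committed c=9)
Op 10: UPDATE c=22 (auto-commit; committed c=22)
Op 11: UPDATE e=20 (auto-commit; committed e=20)
Op 12: BEGIN: in_txn=True, pending={}
ROLLBACK at op 5 discards: ['c']

Answer: c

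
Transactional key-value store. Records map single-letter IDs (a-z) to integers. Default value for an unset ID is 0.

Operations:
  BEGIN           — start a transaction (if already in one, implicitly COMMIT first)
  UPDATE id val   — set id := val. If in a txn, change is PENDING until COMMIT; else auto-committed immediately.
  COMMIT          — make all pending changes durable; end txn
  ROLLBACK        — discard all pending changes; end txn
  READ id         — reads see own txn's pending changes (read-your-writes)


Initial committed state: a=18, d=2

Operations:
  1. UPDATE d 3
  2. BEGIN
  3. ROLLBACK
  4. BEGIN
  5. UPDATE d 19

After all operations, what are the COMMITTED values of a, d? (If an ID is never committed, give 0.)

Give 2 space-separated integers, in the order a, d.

Initial committed: {a=18, d=2}
Op 1: UPDATE d=3 (auto-commit; committed d=3)
Op 2: BEGIN: in_txn=True, pending={}
Op 3: ROLLBACK: discarded pending []; in_txn=False
Op 4: BEGIN: in_txn=True, pending={}
Op 5: UPDATE d=19 (pending; pending now {d=19})
Final committed: {a=18, d=3}

Answer: 18 3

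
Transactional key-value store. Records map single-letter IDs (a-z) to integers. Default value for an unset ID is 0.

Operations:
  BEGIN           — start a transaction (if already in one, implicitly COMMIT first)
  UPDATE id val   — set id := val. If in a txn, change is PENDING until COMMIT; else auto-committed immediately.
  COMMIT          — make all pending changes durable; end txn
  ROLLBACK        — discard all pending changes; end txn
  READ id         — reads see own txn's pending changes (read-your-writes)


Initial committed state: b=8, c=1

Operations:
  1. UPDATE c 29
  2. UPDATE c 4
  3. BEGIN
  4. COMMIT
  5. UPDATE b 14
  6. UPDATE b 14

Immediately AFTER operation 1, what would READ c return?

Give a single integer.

Initial committed: {b=8, c=1}
Op 1: UPDATE c=29 (auto-commit; committed c=29)
After op 1: visible(c) = 29 (pending={}, committed={b=8, c=29})

Answer: 29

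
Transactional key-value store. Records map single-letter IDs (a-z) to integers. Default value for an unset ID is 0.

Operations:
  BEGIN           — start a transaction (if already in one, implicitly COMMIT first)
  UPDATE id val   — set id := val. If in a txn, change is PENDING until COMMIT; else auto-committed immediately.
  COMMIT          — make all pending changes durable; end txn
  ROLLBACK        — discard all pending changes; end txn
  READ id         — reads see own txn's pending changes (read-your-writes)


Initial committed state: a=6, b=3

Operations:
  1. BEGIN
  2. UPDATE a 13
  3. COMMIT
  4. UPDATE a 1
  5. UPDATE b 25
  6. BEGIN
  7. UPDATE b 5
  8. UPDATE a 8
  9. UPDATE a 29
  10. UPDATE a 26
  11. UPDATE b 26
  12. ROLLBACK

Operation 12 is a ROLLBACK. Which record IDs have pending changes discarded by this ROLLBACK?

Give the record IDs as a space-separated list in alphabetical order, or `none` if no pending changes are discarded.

Answer: a b

Derivation:
Initial committed: {a=6, b=3}
Op 1: BEGIN: in_txn=True, pending={}
Op 2: UPDATE a=13 (pending; pending now {a=13})
Op 3: COMMIT: merged ['a'] into committed; committed now {a=13, b=3}
Op 4: UPDATE a=1 (auto-commit; committed a=1)
Op 5: UPDATE b=25 (auto-commit; committed b=25)
Op 6: BEGIN: in_txn=True, pending={}
Op 7: UPDATE b=5 (pending; pending now {b=5})
Op 8: UPDATE a=8 (pending; pending now {a=8, b=5})
Op 9: UPDATE a=29 (pending; pending now {a=29, b=5})
Op 10: UPDATE a=26 (pending; pending now {a=26, b=5})
Op 11: UPDATE b=26 (pending; pending now {a=26, b=26})
Op 12: ROLLBACK: discarded pending ['a', 'b']; in_txn=False
ROLLBACK at op 12 discards: ['a', 'b']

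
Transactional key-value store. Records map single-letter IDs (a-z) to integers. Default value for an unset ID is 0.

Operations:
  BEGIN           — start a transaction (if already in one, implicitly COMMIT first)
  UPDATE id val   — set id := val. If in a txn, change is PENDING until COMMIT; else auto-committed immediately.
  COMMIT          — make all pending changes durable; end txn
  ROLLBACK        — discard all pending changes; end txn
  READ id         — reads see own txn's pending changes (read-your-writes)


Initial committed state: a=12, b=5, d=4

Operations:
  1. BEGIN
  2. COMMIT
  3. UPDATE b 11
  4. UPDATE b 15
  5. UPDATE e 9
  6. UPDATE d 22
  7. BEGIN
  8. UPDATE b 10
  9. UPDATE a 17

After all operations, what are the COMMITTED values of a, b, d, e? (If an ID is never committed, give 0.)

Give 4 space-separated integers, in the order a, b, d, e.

Answer: 12 15 22 9

Derivation:
Initial committed: {a=12, b=5, d=4}
Op 1: BEGIN: in_txn=True, pending={}
Op 2: COMMIT: merged [] into committed; committed now {a=12, b=5, d=4}
Op 3: UPDATE b=11 (auto-commit; committed b=11)
Op 4: UPDATE b=15 (auto-commit; committed b=15)
Op 5: UPDATE e=9 (auto-commit; committed e=9)
Op 6: UPDATE d=22 (auto-commit; committed d=22)
Op 7: BEGIN: in_txn=True, pending={}
Op 8: UPDATE b=10 (pending; pending now {b=10})
Op 9: UPDATE a=17 (pending; pending now {a=17, b=10})
Final committed: {a=12, b=15, d=22, e=9}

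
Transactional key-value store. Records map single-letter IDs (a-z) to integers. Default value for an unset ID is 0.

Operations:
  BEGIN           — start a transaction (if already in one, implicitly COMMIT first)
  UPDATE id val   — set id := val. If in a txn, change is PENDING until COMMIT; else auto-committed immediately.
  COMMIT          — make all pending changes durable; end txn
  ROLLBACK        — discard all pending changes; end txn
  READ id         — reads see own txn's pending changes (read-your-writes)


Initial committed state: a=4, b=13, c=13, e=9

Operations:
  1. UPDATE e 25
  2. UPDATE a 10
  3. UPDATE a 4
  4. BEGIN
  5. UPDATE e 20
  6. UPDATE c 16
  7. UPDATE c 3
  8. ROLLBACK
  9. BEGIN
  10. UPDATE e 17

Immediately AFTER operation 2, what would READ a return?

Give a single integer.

Initial committed: {a=4, b=13, c=13, e=9}
Op 1: UPDATE e=25 (auto-commit; committed e=25)
Op 2: UPDATE a=10 (auto-commit; committed a=10)
After op 2: visible(a) = 10 (pending={}, committed={a=10, b=13, c=13, e=25})

Answer: 10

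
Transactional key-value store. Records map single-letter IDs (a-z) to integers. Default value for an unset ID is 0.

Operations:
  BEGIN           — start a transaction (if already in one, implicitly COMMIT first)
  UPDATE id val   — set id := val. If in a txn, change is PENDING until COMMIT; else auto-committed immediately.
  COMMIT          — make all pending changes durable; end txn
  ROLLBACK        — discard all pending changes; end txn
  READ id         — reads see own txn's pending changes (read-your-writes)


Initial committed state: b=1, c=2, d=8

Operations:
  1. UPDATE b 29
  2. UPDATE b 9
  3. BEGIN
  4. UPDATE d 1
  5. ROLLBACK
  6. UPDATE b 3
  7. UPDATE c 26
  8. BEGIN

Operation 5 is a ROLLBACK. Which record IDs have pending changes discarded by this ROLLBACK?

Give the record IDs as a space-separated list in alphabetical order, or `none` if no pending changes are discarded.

Initial committed: {b=1, c=2, d=8}
Op 1: UPDATE b=29 (auto-commit; committed b=29)
Op 2: UPDATE b=9 (auto-commit; committed b=9)
Op 3: BEGIN: in_txn=True, pending={}
Op 4: UPDATE d=1 (pending; pending now {d=1})
Op 5: ROLLBACK: discarded pending ['d']; in_txn=False
Op 6: UPDATE b=3 (auto-commit; committed b=3)
Op 7: UPDATE c=26 (auto-commit; committed c=26)
Op 8: BEGIN: in_txn=True, pending={}
ROLLBACK at op 5 discards: ['d']

Answer: d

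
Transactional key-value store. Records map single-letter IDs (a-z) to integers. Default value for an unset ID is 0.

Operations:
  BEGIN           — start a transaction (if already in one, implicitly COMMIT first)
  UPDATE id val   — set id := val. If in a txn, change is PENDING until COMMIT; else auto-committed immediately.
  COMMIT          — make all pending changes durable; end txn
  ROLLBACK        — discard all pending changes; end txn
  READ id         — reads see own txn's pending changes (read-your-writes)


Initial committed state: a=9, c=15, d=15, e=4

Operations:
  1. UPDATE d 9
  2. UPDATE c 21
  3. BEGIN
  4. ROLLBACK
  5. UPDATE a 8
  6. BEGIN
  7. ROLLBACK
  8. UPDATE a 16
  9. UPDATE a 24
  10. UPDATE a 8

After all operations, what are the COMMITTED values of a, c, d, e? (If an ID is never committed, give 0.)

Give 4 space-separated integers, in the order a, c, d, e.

Answer: 8 21 9 4

Derivation:
Initial committed: {a=9, c=15, d=15, e=4}
Op 1: UPDATE d=9 (auto-commit; committed d=9)
Op 2: UPDATE c=21 (auto-commit; committed c=21)
Op 3: BEGIN: in_txn=True, pending={}
Op 4: ROLLBACK: discarded pending []; in_txn=False
Op 5: UPDATE a=8 (auto-commit; committed a=8)
Op 6: BEGIN: in_txn=True, pending={}
Op 7: ROLLBACK: discarded pending []; in_txn=False
Op 8: UPDATE a=16 (auto-commit; committed a=16)
Op 9: UPDATE a=24 (auto-commit; committed a=24)
Op 10: UPDATE a=8 (auto-commit; committed a=8)
Final committed: {a=8, c=21, d=9, e=4}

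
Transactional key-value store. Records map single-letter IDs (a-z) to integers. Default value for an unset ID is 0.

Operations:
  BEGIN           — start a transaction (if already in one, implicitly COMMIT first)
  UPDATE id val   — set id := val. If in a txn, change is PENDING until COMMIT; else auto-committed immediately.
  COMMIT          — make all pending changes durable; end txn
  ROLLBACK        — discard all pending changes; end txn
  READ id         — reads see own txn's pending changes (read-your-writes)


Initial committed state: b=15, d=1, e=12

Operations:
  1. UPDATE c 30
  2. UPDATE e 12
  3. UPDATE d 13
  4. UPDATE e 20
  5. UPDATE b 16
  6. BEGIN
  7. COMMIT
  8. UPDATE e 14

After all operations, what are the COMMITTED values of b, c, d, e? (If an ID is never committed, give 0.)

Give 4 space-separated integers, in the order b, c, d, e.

Initial committed: {b=15, d=1, e=12}
Op 1: UPDATE c=30 (auto-commit; committed c=30)
Op 2: UPDATE e=12 (auto-commit; committed e=12)
Op 3: UPDATE d=13 (auto-commit; committed d=13)
Op 4: UPDATE e=20 (auto-commit; committed e=20)
Op 5: UPDATE b=16 (auto-commit; committed b=16)
Op 6: BEGIN: in_txn=True, pending={}
Op 7: COMMIT: merged [] into committed; committed now {b=16, c=30, d=13, e=20}
Op 8: UPDATE e=14 (auto-commit; committed e=14)
Final committed: {b=16, c=30, d=13, e=14}

Answer: 16 30 13 14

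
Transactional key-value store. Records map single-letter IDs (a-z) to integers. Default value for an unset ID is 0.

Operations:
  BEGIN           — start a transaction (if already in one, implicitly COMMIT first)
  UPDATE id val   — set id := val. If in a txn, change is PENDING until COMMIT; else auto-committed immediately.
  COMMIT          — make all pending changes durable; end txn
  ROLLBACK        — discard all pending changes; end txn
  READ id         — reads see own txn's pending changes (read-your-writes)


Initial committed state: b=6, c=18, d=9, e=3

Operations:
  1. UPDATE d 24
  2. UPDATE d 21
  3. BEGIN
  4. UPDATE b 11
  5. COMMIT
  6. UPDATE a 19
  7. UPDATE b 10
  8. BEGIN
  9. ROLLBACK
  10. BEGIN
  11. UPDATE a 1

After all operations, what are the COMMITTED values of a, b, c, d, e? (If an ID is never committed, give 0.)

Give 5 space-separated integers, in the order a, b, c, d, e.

Answer: 19 10 18 21 3

Derivation:
Initial committed: {b=6, c=18, d=9, e=3}
Op 1: UPDATE d=24 (auto-commit; committed d=24)
Op 2: UPDATE d=21 (auto-commit; committed d=21)
Op 3: BEGIN: in_txn=True, pending={}
Op 4: UPDATE b=11 (pending; pending now {b=11})
Op 5: COMMIT: merged ['b'] into committed; committed now {b=11, c=18, d=21, e=3}
Op 6: UPDATE a=19 (auto-commit; committed a=19)
Op 7: UPDATE b=10 (auto-commit; committed b=10)
Op 8: BEGIN: in_txn=True, pending={}
Op 9: ROLLBACK: discarded pending []; in_txn=False
Op 10: BEGIN: in_txn=True, pending={}
Op 11: UPDATE a=1 (pending; pending now {a=1})
Final committed: {a=19, b=10, c=18, d=21, e=3}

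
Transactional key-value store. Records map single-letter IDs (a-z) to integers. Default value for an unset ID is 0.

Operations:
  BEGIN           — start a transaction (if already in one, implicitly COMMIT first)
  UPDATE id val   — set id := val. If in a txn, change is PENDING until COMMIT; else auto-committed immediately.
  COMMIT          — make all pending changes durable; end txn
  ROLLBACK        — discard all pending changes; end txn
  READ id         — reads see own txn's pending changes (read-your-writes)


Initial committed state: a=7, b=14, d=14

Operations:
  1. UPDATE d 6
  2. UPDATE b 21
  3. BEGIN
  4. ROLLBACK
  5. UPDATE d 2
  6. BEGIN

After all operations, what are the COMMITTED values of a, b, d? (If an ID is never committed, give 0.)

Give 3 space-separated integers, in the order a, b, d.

Initial committed: {a=7, b=14, d=14}
Op 1: UPDATE d=6 (auto-commit; committed d=6)
Op 2: UPDATE b=21 (auto-commit; committed b=21)
Op 3: BEGIN: in_txn=True, pending={}
Op 4: ROLLBACK: discarded pending []; in_txn=False
Op 5: UPDATE d=2 (auto-commit; committed d=2)
Op 6: BEGIN: in_txn=True, pending={}
Final committed: {a=7, b=21, d=2}

Answer: 7 21 2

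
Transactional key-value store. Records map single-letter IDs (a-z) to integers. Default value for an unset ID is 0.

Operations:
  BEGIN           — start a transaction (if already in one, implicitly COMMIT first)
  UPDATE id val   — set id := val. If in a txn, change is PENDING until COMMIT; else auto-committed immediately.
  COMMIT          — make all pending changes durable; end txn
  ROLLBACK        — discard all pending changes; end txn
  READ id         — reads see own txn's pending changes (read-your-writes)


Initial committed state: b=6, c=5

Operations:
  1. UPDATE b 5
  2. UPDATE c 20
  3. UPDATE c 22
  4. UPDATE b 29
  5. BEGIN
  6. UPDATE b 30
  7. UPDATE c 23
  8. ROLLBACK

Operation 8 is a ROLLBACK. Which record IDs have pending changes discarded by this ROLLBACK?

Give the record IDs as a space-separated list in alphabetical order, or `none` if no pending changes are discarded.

Answer: b c

Derivation:
Initial committed: {b=6, c=5}
Op 1: UPDATE b=5 (auto-commit; committed b=5)
Op 2: UPDATE c=20 (auto-commit; committed c=20)
Op 3: UPDATE c=22 (auto-commit; committed c=22)
Op 4: UPDATE b=29 (auto-commit; committed b=29)
Op 5: BEGIN: in_txn=True, pending={}
Op 6: UPDATE b=30 (pending; pending now {b=30})
Op 7: UPDATE c=23 (pending; pending now {b=30, c=23})
Op 8: ROLLBACK: discarded pending ['b', 'c']; in_txn=False
ROLLBACK at op 8 discards: ['b', 'c']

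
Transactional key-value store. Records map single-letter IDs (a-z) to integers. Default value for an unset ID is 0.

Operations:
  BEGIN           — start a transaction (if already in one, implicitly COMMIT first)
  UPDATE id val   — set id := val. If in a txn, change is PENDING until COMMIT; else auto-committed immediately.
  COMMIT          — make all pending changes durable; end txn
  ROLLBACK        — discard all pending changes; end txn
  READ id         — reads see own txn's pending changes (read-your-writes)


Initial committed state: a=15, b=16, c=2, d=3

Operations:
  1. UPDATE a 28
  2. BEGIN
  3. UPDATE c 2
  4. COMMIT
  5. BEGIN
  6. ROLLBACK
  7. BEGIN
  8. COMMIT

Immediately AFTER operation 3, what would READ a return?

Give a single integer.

Initial committed: {a=15, b=16, c=2, d=3}
Op 1: UPDATE a=28 (auto-commit; committed a=28)
Op 2: BEGIN: in_txn=True, pending={}
Op 3: UPDATE c=2 (pending; pending now {c=2})
After op 3: visible(a) = 28 (pending={c=2}, committed={a=28, b=16, c=2, d=3})

Answer: 28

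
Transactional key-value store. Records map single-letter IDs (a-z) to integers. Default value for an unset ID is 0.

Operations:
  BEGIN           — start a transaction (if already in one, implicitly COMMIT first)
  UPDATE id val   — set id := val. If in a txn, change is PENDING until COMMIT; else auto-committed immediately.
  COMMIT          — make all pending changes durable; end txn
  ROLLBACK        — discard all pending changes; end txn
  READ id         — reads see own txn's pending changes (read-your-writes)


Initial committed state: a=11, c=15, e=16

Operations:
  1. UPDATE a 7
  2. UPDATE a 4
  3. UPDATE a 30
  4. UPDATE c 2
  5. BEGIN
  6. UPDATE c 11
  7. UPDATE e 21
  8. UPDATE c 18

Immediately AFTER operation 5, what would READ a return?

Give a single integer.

Answer: 30

Derivation:
Initial committed: {a=11, c=15, e=16}
Op 1: UPDATE a=7 (auto-commit; committed a=7)
Op 2: UPDATE a=4 (auto-commit; committed a=4)
Op 3: UPDATE a=30 (auto-commit; committed a=30)
Op 4: UPDATE c=2 (auto-commit; committed c=2)
Op 5: BEGIN: in_txn=True, pending={}
After op 5: visible(a) = 30 (pending={}, committed={a=30, c=2, e=16})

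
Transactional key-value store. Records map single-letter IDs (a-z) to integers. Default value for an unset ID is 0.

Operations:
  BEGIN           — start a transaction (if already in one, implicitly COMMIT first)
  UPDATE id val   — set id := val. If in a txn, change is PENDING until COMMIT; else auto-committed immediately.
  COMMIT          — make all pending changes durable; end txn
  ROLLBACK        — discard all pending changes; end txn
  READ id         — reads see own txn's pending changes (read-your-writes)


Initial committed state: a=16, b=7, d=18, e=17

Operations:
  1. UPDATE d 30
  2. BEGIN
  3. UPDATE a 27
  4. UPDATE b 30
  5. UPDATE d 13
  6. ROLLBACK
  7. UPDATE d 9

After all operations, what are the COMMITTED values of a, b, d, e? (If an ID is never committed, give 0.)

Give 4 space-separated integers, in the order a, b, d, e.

Initial committed: {a=16, b=7, d=18, e=17}
Op 1: UPDATE d=30 (auto-commit; committed d=30)
Op 2: BEGIN: in_txn=True, pending={}
Op 3: UPDATE a=27 (pending; pending now {a=27})
Op 4: UPDATE b=30 (pending; pending now {a=27, b=30})
Op 5: UPDATE d=13 (pending; pending now {a=27, b=30, d=13})
Op 6: ROLLBACK: discarded pending ['a', 'b', 'd']; in_txn=False
Op 7: UPDATE d=9 (auto-commit; committed d=9)
Final committed: {a=16, b=7, d=9, e=17}

Answer: 16 7 9 17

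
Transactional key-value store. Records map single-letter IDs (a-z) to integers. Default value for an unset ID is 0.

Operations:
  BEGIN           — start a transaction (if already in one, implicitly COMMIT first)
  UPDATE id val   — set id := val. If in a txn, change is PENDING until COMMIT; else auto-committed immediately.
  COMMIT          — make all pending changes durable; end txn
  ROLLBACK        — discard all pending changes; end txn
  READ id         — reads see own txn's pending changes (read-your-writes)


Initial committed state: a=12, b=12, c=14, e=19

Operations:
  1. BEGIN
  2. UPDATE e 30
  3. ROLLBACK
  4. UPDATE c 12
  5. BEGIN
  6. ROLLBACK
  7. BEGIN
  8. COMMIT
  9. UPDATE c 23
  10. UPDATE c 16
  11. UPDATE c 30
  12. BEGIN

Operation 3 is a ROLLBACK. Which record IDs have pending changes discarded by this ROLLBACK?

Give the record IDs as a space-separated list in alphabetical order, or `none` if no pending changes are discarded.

Initial committed: {a=12, b=12, c=14, e=19}
Op 1: BEGIN: in_txn=True, pending={}
Op 2: UPDATE e=30 (pending; pending now {e=30})
Op 3: ROLLBACK: discarded pending ['e']; in_txn=False
Op 4: UPDATE c=12 (auto-commit; committed c=12)
Op 5: BEGIN: in_txn=True, pending={}
Op 6: ROLLBACK: discarded pending []; in_txn=False
Op 7: BEGIN: in_txn=True, pending={}
Op 8: COMMIT: merged [] into committed; committed now {a=12, b=12, c=12, e=19}
Op 9: UPDATE c=23 (auto-commit; committed c=23)
Op 10: UPDATE c=16 (auto-commit; committed c=16)
Op 11: UPDATE c=30 (auto-commit; committed c=30)
Op 12: BEGIN: in_txn=True, pending={}
ROLLBACK at op 3 discards: ['e']

Answer: e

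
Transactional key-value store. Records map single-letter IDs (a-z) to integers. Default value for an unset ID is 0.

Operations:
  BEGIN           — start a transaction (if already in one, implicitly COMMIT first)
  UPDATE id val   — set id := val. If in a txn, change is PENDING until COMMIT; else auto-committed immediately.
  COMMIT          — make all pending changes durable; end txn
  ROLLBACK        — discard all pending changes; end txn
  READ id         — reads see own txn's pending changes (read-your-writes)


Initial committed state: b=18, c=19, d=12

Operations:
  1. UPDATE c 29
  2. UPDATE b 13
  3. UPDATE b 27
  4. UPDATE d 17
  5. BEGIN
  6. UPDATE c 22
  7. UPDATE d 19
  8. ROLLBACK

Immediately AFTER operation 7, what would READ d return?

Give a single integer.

Initial committed: {b=18, c=19, d=12}
Op 1: UPDATE c=29 (auto-commit; committed c=29)
Op 2: UPDATE b=13 (auto-commit; committed b=13)
Op 3: UPDATE b=27 (auto-commit; committed b=27)
Op 4: UPDATE d=17 (auto-commit; committed d=17)
Op 5: BEGIN: in_txn=True, pending={}
Op 6: UPDATE c=22 (pending; pending now {c=22})
Op 7: UPDATE d=19 (pending; pending now {c=22, d=19})
After op 7: visible(d) = 19 (pending={c=22, d=19}, committed={b=27, c=29, d=17})

Answer: 19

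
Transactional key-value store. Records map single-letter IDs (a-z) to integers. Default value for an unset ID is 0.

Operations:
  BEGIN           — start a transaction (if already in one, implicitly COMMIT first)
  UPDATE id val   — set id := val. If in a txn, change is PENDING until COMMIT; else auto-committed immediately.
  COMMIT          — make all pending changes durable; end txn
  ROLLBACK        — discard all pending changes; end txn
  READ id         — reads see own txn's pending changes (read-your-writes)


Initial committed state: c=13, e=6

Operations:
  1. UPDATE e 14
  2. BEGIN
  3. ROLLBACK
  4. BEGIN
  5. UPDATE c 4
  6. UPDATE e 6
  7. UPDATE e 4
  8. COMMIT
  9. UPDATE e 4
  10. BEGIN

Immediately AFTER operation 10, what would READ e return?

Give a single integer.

Initial committed: {c=13, e=6}
Op 1: UPDATE e=14 (auto-commit; committed e=14)
Op 2: BEGIN: in_txn=True, pending={}
Op 3: ROLLBACK: discarded pending []; in_txn=False
Op 4: BEGIN: in_txn=True, pending={}
Op 5: UPDATE c=4 (pending; pending now {c=4})
Op 6: UPDATE e=6 (pending; pending now {c=4, e=6})
Op 7: UPDATE e=4 (pending; pending now {c=4, e=4})
Op 8: COMMIT: merged ['c', 'e'] into committed; committed now {c=4, e=4}
Op 9: UPDATE e=4 (auto-commit; committed e=4)
Op 10: BEGIN: in_txn=True, pending={}
After op 10: visible(e) = 4 (pending={}, committed={c=4, e=4})

Answer: 4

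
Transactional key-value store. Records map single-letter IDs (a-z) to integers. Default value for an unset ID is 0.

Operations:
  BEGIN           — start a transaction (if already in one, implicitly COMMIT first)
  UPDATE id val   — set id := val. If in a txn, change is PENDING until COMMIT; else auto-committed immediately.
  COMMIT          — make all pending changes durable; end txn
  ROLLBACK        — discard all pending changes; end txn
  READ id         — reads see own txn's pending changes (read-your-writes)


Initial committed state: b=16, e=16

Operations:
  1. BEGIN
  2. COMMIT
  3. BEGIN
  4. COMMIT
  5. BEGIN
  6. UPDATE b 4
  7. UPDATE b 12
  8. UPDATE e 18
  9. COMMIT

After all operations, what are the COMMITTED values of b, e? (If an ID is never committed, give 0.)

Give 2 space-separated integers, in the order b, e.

Answer: 12 18

Derivation:
Initial committed: {b=16, e=16}
Op 1: BEGIN: in_txn=True, pending={}
Op 2: COMMIT: merged [] into committed; committed now {b=16, e=16}
Op 3: BEGIN: in_txn=True, pending={}
Op 4: COMMIT: merged [] into committed; committed now {b=16, e=16}
Op 5: BEGIN: in_txn=True, pending={}
Op 6: UPDATE b=4 (pending; pending now {b=4})
Op 7: UPDATE b=12 (pending; pending now {b=12})
Op 8: UPDATE e=18 (pending; pending now {b=12, e=18})
Op 9: COMMIT: merged ['b', 'e'] into committed; committed now {b=12, e=18}
Final committed: {b=12, e=18}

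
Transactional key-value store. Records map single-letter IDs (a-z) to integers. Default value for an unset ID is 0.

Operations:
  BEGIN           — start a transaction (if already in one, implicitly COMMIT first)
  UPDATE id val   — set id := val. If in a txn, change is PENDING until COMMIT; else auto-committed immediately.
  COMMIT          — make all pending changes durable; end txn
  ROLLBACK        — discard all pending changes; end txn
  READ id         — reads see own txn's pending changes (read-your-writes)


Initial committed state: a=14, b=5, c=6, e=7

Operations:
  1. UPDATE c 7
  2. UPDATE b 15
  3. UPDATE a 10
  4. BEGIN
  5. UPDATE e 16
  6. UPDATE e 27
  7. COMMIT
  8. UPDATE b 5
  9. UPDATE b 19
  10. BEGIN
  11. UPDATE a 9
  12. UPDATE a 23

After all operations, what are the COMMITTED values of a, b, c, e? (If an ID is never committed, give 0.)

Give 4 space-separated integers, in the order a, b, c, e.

Answer: 10 19 7 27

Derivation:
Initial committed: {a=14, b=5, c=6, e=7}
Op 1: UPDATE c=7 (auto-commit; committed c=7)
Op 2: UPDATE b=15 (auto-commit; committed b=15)
Op 3: UPDATE a=10 (auto-commit; committed a=10)
Op 4: BEGIN: in_txn=True, pending={}
Op 5: UPDATE e=16 (pending; pending now {e=16})
Op 6: UPDATE e=27 (pending; pending now {e=27})
Op 7: COMMIT: merged ['e'] into committed; committed now {a=10, b=15, c=7, e=27}
Op 8: UPDATE b=5 (auto-commit; committed b=5)
Op 9: UPDATE b=19 (auto-commit; committed b=19)
Op 10: BEGIN: in_txn=True, pending={}
Op 11: UPDATE a=9 (pending; pending now {a=9})
Op 12: UPDATE a=23 (pending; pending now {a=23})
Final committed: {a=10, b=19, c=7, e=27}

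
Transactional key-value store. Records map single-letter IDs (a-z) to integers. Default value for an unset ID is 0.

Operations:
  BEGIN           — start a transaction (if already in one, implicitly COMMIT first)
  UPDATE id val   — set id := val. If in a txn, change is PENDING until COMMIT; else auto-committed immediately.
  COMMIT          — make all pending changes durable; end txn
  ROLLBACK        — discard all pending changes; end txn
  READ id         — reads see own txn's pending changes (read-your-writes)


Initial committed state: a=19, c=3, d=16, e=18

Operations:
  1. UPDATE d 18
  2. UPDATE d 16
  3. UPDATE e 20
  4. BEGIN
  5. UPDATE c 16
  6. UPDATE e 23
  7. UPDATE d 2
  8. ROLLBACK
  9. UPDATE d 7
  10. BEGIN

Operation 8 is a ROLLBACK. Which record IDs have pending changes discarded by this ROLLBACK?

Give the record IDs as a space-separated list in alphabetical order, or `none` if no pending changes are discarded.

Initial committed: {a=19, c=3, d=16, e=18}
Op 1: UPDATE d=18 (auto-commit; committed d=18)
Op 2: UPDATE d=16 (auto-commit; committed d=16)
Op 3: UPDATE e=20 (auto-commit; committed e=20)
Op 4: BEGIN: in_txn=True, pending={}
Op 5: UPDATE c=16 (pending; pending now {c=16})
Op 6: UPDATE e=23 (pending; pending now {c=16, e=23})
Op 7: UPDATE d=2 (pending; pending now {c=16, d=2, e=23})
Op 8: ROLLBACK: discarded pending ['c', 'd', 'e']; in_txn=False
Op 9: UPDATE d=7 (auto-commit; committed d=7)
Op 10: BEGIN: in_txn=True, pending={}
ROLLBACK at op 8 discards: ['c', 'd', 'e']

Answer: c d e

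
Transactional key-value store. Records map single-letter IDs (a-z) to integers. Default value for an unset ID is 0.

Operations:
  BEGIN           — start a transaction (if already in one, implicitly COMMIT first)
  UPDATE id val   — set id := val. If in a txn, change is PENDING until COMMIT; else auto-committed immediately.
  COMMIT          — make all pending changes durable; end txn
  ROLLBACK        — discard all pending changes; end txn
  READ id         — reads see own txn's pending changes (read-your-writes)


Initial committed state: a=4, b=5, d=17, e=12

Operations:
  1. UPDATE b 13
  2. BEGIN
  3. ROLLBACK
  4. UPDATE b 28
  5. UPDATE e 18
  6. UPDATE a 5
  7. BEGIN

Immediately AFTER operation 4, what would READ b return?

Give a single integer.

Answer: 28

Derivation:
Initial committed: {a=4, b=5, d=17, e=12}
Op 1: UPDATE b=13 (auto-commit; committed b=13)
Op 2: BEGIN: in_txn=True, pending={}
Op 3: ROLLBACK: discarded pending []; in_txn=False
Op 4: UPDATE b=28 (auto-commit; committed b=28)
After op 4: visible(b) = 28 (pending={}, committed={a=4, b=28, d=17, e=12})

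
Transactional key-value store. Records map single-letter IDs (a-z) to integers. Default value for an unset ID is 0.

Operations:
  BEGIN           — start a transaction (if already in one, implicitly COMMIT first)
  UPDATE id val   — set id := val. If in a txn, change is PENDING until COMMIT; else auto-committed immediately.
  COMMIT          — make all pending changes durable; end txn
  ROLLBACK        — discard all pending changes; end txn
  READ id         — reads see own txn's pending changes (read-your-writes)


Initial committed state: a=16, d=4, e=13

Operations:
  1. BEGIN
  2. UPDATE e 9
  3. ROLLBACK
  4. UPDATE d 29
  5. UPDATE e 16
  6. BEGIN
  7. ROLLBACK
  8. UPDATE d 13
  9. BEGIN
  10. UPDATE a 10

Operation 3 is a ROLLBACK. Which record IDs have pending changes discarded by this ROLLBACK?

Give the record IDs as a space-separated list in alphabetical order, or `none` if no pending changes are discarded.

Answer: e

Derivation:
Initial committed: {a=16, d=4, e=13}
Op 1: BEGIN: in_txn=True, pending={}
Op 2: UPDATE e=9 (pending; pending now {e=9})
Op 3: ROLLBACK: discarded pending ['e']; in_txn=False
Op 4: UPDATE d=29 (auto-commit; committed d=29)
Op 5: UPDATE e=16 (auto-commit; committed e=16)
Op 6: BEGIN: in_txn=True, pending={}
Op 7: ROLLBACK: discarded pending []; in_txn=False
Op 8: UPDATE d=13 (auto-commit; committed d=13)
Op 9: BEGIN: in_txn=True, pending={}
Op 10: UPDATE a=10 (pending; pending now {a=10})
ROLLBACK at op 3 discards: ['e']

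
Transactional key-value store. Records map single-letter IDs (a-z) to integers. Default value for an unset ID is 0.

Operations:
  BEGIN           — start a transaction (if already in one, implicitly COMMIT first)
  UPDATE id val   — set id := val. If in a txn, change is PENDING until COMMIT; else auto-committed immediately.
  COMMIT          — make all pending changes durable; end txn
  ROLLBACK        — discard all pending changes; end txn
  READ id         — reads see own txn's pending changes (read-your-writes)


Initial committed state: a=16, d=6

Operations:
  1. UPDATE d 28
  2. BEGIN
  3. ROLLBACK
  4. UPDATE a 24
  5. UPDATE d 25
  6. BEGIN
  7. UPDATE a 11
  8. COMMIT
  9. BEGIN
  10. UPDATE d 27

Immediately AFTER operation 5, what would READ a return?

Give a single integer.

Initial committed: {a=16, d=6}
Op 1: UPDATE d=28 (auto-commit; committed d=28)
Op 2: BEGIN: in_txn=True, pending={}
Op 3: ROLLBACK: discarded pending []; in_txn=False
Op 4: UPDATE a=24 (auto-commit; committed a=24)
Op 5: UPDATE d=25 (auto-commit; committed d=25)
After op 5: visible(a) = 24 (pending={}, committed={a=24, d=25})

Answer: 24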